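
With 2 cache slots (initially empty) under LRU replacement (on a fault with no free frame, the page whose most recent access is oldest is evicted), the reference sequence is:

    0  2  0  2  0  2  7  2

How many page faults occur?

0 -> miss, frames {0}
2 -> miss, frames {0,2}
0 -> hit
2 -> hit
0 -> hit
2 -> hit
7 -> miss, evict 0, frames {2,7}
2 -> hit
Page faults: 3.

3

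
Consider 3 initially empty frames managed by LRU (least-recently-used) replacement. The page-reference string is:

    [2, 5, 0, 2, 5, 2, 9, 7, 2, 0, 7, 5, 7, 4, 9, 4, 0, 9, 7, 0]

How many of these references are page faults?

2 → fault, frames (2)
5 → fault, frames (2 5)
0 → fault, frames (2 5 0)
2 → hit
5 → hit
2 → hit
9 → fault, evict 0, frames (5 2 9)
7 → fault, evict 5, frames (2 9 7)
2 → hit
0 → fault, evict 9, frames (7 2 0)
7 → hit
5 → fault, evict 2, frames (0 7 5)
7 → hit
4 → fault, evict 0, frames (5 7 4)
9 → fault, evict 5, frames (7 4 9)
4 → hit
0 → fault, evict 7, frames (9 4 0)
9 → hit
7 → fault, evict 4, frames (0 9 7)
0 → hit
Page faults: 11.

11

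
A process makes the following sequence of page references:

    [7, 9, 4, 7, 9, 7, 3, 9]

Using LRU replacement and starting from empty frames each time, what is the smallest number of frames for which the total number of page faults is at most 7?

f=1: 8 faults
f=2: 7 faults
f=3: 4 faults
f=4: 4 faults
Smallest f with faults ≤ 7 is 2.

2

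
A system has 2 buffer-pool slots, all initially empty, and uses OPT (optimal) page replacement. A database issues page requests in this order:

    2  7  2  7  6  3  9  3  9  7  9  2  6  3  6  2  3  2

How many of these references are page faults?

10

2 → fault, frames {2}
7 → fault, frames {2,7}
2 → hit
7 → hit
6 → fault, evict 2, frames {7,6}
3 → fault, evict 6, frames {7,3}
9 → fault, evict 7, frames {3,9}
3 → hit
9 → hit
7 → fault, evict 3, frames {9,7}
9 → hit
2 → fault, evict 7, frames {9,2}
6 → fault, evict 9, frames {2,6}
3 → fault, evict 2, frames {6,3}
6 → hit
2 → fault, evict 6, frames {3,2}
3 → hit
2 → hit
Page faults: 10.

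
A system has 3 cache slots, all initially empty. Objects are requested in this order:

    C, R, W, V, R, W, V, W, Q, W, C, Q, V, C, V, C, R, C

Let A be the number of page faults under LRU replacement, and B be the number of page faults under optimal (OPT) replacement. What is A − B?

Under LRU: F F F F . . . . F . F . F . . . F . → 8 faults.
Under OPT: F F F F . . . . F . F . . . . . F . → 7 faults.
A − B = 8 − 7 = 1.

1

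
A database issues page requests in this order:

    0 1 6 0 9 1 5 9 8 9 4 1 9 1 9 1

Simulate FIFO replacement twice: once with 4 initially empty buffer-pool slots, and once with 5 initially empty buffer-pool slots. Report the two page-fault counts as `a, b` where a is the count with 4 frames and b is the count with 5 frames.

9, 8

4 frames: F F F . F . F . F . F F F . . . → 9 faults.
5 frames: F F F . F . F . F . F F . . . . → 8 faults.
8 < 9: adding a frame reduced faults, as is typical.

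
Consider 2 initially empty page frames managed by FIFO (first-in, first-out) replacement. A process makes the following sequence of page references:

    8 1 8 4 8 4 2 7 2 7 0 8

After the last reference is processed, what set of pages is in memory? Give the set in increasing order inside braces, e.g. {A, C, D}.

{0, 8}

8: fault, frames (8)
1: fault, frames (8 1)
8: hit
4: fault, evict 8, frames (1 4)
8: fault, evict 1, frames (4 8)
4: hit
2: fault, evict 4, frames (8 2)
7: fault, evict 8, frames (2 7)
2: hit
7: hit
0: fault, evict 2, frames (7 0)
8: fault, evict 7, frames (0 8)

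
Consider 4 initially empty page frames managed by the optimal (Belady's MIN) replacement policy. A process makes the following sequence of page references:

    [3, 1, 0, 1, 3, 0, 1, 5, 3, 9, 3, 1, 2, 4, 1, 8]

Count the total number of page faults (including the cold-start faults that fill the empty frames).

8

3: fault, frames (3)
1: fault, frames (3 1)
0: fault, frames (3 1 0)
1: hit
3: hit
0: hit
1: hit
5: fault, frames (3 1 0 5)
3: hit
9: fault, evict 5, frames (3 1 0 9)
3: hit
1: hit
2: fault, evict 9, frames (3 1 0 2)
4: fault, evict 2, frames (3 1 0 4)
1: hit
8: fault, evict 4, frames (3 1 0 8)
Page faults: 8.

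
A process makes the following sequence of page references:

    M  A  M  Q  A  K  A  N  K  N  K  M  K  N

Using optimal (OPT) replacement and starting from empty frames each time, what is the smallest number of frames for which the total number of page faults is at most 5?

f=1: 14 faults
f=2: 7 faults
f=3: 5 faults
f=4: 5 faults
f=5: 5 faults
Smallest f with faults ≤ 5 is 3.

3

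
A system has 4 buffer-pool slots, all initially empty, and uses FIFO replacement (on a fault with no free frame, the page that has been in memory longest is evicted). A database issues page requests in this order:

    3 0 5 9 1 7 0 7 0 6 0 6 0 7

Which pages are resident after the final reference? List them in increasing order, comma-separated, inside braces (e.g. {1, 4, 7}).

3 -> miss, frames [3]
0 -> miss, frames [3, 0]
5 -> miss, frames [3, 0, 5]
9 -> miss, frames [3, 0, 5, 9]
1 -> miss, evict 3, frames [0, 5, 9, 1]
7 -> miss, evict 0, frames [5, 9, 1, 7]
0 -> miss, evict 5, frames [9, 1, 7, 0]
7 -> hit
0 -> hit
6 -> miss, evict 9, frames [1, 7, 0, 6]
0 -> hit
6 -> hit
0 -> hit
7 -> hit

{0, 1, 6, 7}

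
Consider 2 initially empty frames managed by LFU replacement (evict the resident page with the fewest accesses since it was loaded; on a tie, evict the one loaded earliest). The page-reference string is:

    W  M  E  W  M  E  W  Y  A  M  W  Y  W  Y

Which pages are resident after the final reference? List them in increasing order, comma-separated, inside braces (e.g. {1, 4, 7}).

{W, Y}

W -> fault, frames (W)
M -> fault, frames (W M)
E -> fault, evict W, frames (M E)
W -> fault, evict M, frames (E W)
M -> fault, evict E, frames (W M)
E -> fault, evict W, frames (M E)
W -> fault, evict M, frames (E W)
Y -> fault, evict E, frames (W Y)
A -> fault, evict W, frames (Y A)
M -> fault, evict Y, frames (A M)
W -> fault, evict A, frames (M W)
Y -> fault, evict M, frames (W Y)
W -> hit
Y -> hit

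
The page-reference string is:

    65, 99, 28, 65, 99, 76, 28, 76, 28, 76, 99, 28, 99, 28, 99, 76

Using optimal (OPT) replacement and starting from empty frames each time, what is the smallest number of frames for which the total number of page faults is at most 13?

f=1: 16 faults
f=2: 7 faults
f=3: 4 faults
f=4: 4 faults
Smallest f with faults ≤ 13 is 2.

2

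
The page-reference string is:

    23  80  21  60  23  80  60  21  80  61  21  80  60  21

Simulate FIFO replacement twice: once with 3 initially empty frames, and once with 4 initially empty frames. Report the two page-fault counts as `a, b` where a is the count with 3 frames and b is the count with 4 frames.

9, 5

3 frames: F F F F F F . F . F . . F . → 9 faults.
4 frames: F F F F . . . . . F . . . . → 5 faults.
5 < 9: adding a frame reduced faults, as is typical.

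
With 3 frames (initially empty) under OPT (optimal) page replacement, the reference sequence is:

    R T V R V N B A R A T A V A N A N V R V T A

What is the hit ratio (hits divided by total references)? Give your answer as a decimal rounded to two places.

R -> miss, frames {R}
T -> miss, frames {R,T}
V -> miss, frames {R,T,V}
R -> hit
V -> hit
N -> miss, evict V, frames {R,T,N}
B -> miss, evict N, frames {R,T,B}
A -> miss, evict B, frames {R,T,A}
R -> hit
A -> hit
T -> hit
A -> hit
V -> miss, evict T, frames {R,A,V}
A -> hit
N -> miss, evict R, frames {A,V,N}
A -> hit
N -> hit
V -> hit
R -> miss, evict N, frames {A,V,R}
V -> hit
T -> miss, evict R, frames {A,V,T}
A -> hit
Hits: 12 of 22 references → 12/22 = 0.5455.

0.55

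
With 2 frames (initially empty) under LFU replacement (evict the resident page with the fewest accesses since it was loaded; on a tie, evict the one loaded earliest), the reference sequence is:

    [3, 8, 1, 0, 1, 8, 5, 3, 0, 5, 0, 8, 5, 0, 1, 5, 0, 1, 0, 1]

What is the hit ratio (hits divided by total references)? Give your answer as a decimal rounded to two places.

0.25

3: fault, frames (3)
8: fault, frames (3 8)
1: fault, evict 3, frames (8 1)
0: fault, evict 8, frames (1 0)
1: hit
8: fault, evict 0, frames (1 8)
5: fault, evict 8, frames (1 5)
3: fault, evict 5, frames (1 3)
0: fault, evict 3, frames (1 0)
5: fault, evict 0, frames (1 5)
0: fault, evict 5, frames (1 0)
8: fault, evict 0, frames (1 8)
5: fault, evict 8, frames (1 5)
0: fault, evict 5, frames (1 0)
1: hit
5: fault, evict 0, frames (1 5)
0: fault, evict 5, frames (1 0)
1: hit
0: hit
1: hit
Hits: 5 of 20 references → 5/20 = 0.2500.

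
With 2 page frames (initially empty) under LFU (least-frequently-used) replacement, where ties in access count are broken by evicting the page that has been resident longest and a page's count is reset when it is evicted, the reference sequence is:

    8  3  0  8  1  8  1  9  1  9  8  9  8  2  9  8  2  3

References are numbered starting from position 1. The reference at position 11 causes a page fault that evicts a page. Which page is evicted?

pos 1: 8: miss, frames (8)
pos 2: 3: miss, frames (8 3)
pos 3: 0: miss, evict 8, frames (3 0)
pos 4: 8: miss, evict 3, frames (0 8)
pos 5: 1: miss, evict 0, frames (8 1)
pos 6: 8: hit
pos 7: 1: hit
pos 8: 9: miss, evict 8, frames (1 9)
pos 9: 1: hit
pos 10: 9: hit
pos 11: 8: miss, evict 9, frames (1 8)
At position 11, page 9 is evicted.

9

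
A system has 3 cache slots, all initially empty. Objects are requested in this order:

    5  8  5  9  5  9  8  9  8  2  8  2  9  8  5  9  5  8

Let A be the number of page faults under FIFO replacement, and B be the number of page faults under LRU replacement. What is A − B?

Under FIFO: F F . F . . . . . F . . . . F . . F → 6 faults.
Under LRU: F F . F . . . . . F . . . . F . . . → 5 faults.
A − B = 6 − 5 = 1.

1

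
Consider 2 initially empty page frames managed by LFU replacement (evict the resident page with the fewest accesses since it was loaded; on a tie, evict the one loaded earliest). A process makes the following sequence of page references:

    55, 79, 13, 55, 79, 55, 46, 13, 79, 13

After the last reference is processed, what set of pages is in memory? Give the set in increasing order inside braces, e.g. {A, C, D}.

55: miss, frames {55}
79: miss, frames {55,79}
13: miss, evict 55, frames {79,13}
55: miss, evict 79, frames {13,55}
79: miss, evict 13, frames {55,79}
55: hit
46: miss, evict 79, frames {55,46}
13: miss, evict 46, frames {55,13}
79: miss, evict 13, frames {55,79}
13: miss, evict 79, frames {55,13}

{13, 55}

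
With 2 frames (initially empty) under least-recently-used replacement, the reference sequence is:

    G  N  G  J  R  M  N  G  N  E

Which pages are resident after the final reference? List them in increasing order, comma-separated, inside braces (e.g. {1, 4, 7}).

{E, N}

G -> miss, frames {G}
N -> miss, frames {G,N}
G -> hit
J -> miss, evict N, frames {G,J}
R -> miss, evict G, frames {J,R}
M -> miss, evict J, frames {R,M}
N -> miss, evict R, frames {M,N}
G -> miss, evict M, frames {N,G}
N -> hit
E -> miss, evict G, frames {N,E}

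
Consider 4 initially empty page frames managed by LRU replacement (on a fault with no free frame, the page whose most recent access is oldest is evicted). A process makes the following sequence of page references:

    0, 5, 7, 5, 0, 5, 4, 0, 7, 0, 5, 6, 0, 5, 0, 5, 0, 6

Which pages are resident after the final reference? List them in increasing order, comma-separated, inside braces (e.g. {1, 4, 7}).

0 → fault, frames [0]
5 → fault, frames [0, 5]
7 → fault, frames [0, 5, 7]
5 → hit
0 → hit
5 → hit
4 → fault, frames [7, 0, 5, 4]
0 → hit
7 → hit
0 → hit
5 → hit
6 → fault, evict 4, frames [7, 0, 5, 6]
0 → hit
5 → hit
0 → hit
5 → hit
0 → hit
6 → hit

{0, 5, 6, 7}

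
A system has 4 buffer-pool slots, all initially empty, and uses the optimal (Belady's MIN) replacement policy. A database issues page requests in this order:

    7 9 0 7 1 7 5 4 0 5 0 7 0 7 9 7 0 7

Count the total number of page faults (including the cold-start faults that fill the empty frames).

7: fault, frames {7}
9: fault, frames {7,9}
0: fault, frames {7,9,0}
7: hit
1: fault, frames {7,9,0,1}
7: hit
5: fault, evict 1, frames {7,9,0,5}
4: fault, evict 9, frames {7,0,5,4}
0: hit
5: hit
0: hit
7: hit
0: hit
7: hit
9: fault, evict 4, frames {7,0,5,9}
7: hit
0: hit
7: hit
Page faults: 7.

7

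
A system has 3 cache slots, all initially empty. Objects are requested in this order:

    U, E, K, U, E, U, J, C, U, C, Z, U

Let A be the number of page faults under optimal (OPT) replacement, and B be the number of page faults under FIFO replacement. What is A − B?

Under OPT: F F F . . . F F . . F . → 6 faults.
Under FIFO: F F F . . . F F F . F . → 7 faults.
A − B = 6 − 7 = -1.

-1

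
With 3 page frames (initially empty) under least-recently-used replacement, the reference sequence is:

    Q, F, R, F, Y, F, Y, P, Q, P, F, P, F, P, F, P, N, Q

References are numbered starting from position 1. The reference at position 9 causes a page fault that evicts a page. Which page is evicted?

pos 1: Q → miss, frames (Q)
pos 2: F → miss, frames (Q F)
pos 3: R → miss, frames (Q F R)
pos 4: F → hit
pos 5: Y → miss, evict Q, frames (R F Y)
pos 6: F → hit
pos 7: Y → hit
pos 8: P → miss, evict R, frames (F Y P)
pos 9: Q → miss, evict F, frames (Y P Q)
At position 9, page F is evicted.

F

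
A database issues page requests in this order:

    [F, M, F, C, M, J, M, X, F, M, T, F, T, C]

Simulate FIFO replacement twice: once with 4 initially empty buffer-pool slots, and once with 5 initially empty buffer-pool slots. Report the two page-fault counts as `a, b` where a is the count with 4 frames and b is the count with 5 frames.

9, 7

4 frames: F F . F . F . F F F F . . F → 9 faults.
5 frames: F F . F . F . F . . F F . . → 7 faults.
7 < 9: adding a frame reduced faults, as is typical.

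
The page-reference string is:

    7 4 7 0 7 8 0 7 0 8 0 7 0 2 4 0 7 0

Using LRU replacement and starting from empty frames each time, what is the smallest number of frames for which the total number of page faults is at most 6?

f=1: 18 faults
f=2: 12 faults
f=3: 7 faults
f=4: 6 faults
f=5: 5 faults
Smallest f with faults ≤ 6 is 4.

4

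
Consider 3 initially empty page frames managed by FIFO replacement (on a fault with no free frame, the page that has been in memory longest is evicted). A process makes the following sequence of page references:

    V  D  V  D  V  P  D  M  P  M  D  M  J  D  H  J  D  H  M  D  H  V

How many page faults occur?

V: fault, frames {V}
D: fault, frames {V,D}
V: hit
D: hit
V: hit
P: fault, frames {V,D,P}
D: hit
M: fault, evict V, frames {D,P,M}
P: hit
M: hit
D: hit
M: hit
J: fault, evict D, frames {P,M,J}
D: fault, evict P, frames {M,J,D}
H: fault, evict M, frames {J,D,H}
J: hit
D: hit
H: hit
M: fault, evict J, frames {D,H,M}
D: hit
H: hit
V: fault, evict D, frames {H,M,V}
Page faults: 9.

9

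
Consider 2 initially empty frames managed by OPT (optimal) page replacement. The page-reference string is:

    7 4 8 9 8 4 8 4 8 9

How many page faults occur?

7 -> fault, frames {7}
4 -> fault, frames {7,4}
8 -> fault, evict 7, frames {4,8}
9 -> fault, evict 4, frames {8,9}
8 -> hit
4 -> fault, evict 9, frames {8,4}
8 -> hit
4 -> hit
8 -> hit
9 -> fault, evict 4, frames {8,9}
Page faults: 6.

6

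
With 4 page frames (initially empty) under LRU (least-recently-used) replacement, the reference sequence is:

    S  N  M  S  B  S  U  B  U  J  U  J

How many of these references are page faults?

6

S → miss, frames [S]
N → miss, frames [S, N]
M → miss, frames [S, N, M]
S → hit
B → miss, frames [N, M, S, B]
S → hit
U → miss, evict N, frames [M, B, S, U]
B → hit
U → hit
J → miss, evict M, frames [S, B, U, J]
U → hit
J → hit
Page faults: 6.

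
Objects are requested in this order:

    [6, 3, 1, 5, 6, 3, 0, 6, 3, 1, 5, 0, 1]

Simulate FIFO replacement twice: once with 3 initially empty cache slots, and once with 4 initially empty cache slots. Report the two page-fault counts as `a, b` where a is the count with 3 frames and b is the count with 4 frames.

3 frames: F F F F F F F . . F F . . → 9 faults.
4 frames: F F F F . . F F F F F F . → 10 faults.
10 > 9: adding a frame increased faults — Belady's anomaly.

9, 10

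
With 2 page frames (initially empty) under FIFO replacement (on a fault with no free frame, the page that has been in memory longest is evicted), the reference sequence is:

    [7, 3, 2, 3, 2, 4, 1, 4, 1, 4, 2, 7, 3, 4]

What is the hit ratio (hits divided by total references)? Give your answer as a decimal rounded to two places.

0.36

7 -> miss, frames (7)
3 -> miss, frames (7 3)
2 -> miss, evict 7, frames (3 2)
3 -> hit
2 -> hit
4 -> miss, evict 3, frames (2 4)
1 -> miss, evict 2, frames (4 1)
4 -> hit
1 -> hit
4 -> hit
2 -> miss, evict 4, frames (1 2)
7 -> miss, evict 1, frames (2 7)
3 -> miss, evict 2, frames (7 3)
4 -> miss, evict 7, frames (3 4)
Hits: 5 of 14 references → 5/14 = 0.3571.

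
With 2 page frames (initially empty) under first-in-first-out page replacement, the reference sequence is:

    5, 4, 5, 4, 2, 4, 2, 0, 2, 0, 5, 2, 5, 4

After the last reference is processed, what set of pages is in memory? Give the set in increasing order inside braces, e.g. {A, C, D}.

5: miss, frames [5]
4: miss, frames [5, 4]
5: hit
4: hit
2: miss, evict 5, frames [4, 2]
4: hit
2: hit
0: miss, evict 4, frames [2, 0]
2: hit
0: hit
5: miss, evict 2, frames [0, 5]
2: miss, evict 0, frames [5, 2]
5: hit
4: miss, evict 5, frames [2, 4]

{2, 4}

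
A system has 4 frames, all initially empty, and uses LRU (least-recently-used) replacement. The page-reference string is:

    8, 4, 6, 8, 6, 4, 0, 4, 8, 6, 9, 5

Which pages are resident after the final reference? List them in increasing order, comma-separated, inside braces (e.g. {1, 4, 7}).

8 → miss, frames [8]
4 → miss, frames [8, 4]
6 → miss, frames [8, 4, 6]
8 → hit
6 → hit
4 → hit
0 → miss, frames [8, 6, 4, 0]
4 → hit
8 → hit
6 → hit
9 → miss, evict 0, frames [4, 8, 6, 9]
5 → miss, evict 4, frames [8, 6, 9, 5]

{5, 6, 8, 9}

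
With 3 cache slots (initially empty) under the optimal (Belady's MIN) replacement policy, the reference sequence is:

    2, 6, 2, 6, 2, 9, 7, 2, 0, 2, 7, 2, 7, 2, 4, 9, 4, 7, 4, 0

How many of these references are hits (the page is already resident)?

12

2: fault, frames {2}
6: fault, frames {2,6}
2: hit
6: hit
2: hit
9: fault, frames {2,6,9}
7: fault, evict 6, frames {2,9,7}
2: hit
0: fault, evict 9, frames {2,7,0}
2: hit
7: hit
2: hit
7: hit
2: hit
4: fault, evict 2, frames {7,0,4}
9: fault, evict 0, frames {7,4,9}
4: hit
7: hit
4: hit
0: fault, evict 9, frames {7,4,0}
Hits: 12.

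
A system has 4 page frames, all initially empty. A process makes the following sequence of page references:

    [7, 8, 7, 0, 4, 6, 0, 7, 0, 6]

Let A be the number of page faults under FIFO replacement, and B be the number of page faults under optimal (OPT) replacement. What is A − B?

Under FIFO: F F . F F F . F . . → 6 faults.
Under OPT: F F . F F F . . . . → 5 faults.
A − B = 6 − 5 = 1.

1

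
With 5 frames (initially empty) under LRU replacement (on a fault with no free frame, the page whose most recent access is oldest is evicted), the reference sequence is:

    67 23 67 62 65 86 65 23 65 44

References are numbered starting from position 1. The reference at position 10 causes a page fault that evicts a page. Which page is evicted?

pos 1: 67 -> fault, frames {67}
pos 2: 23 -> fault, frames {67,23}
pos 3: 67 -> hit
pos 4: 62 -> fault, frames {23,67,62}
pos 5: 65 -> fault, frames {23,67,62,65}
pos 6: 86 -> fault, frames {23,67,62,65,86}
pos 7: 65 -> hit
pos 8: 23 -> hit
pos 9: 65 -> hit
pos 10: 44 -> fault, evict 67, frames {62,86,23,65,44}
At position 10, page 67 is evicted.

67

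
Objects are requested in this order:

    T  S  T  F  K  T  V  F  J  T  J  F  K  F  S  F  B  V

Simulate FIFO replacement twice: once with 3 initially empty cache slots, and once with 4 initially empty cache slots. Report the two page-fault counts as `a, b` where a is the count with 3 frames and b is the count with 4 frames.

3 frames: F F . F F F F F F F . . F F F . F F → 14 faults.
4 frames: F F . F F . F . F F . F F . F . F F → 12 faults.
12 < 14: adding a frame reduced faults, as is typical.

14, 12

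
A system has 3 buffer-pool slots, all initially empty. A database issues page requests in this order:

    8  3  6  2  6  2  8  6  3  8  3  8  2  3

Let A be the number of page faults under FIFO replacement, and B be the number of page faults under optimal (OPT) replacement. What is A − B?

1

Under FIFO: F F F F . . F . F . . . . . → 6 faults.
Under OPT: F F F F . . . . F . . . . . → 5 faults.
A − B = 6 − 5 = 1.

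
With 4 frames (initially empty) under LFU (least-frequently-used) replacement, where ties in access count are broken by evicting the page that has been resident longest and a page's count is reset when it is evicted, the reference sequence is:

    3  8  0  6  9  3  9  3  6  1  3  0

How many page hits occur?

4

3: miss, frames [3]
8: miss, frames [3, 8]
0: miss, frames [3, 8, 0]
6: miss, frames [3, 8, 0, 6]
9: miss, evict 3, frames [8, 0, 6, 9]
3: miss, evict 8, frames [0, 6, 9, 3]
9: hit
3: hit
6: hit
1: miss, evict 0, frames [6, 9, 3, 1]
3: hit
0: miss, evict 1, frames [6, 9, 3, 0]
Hits: 4.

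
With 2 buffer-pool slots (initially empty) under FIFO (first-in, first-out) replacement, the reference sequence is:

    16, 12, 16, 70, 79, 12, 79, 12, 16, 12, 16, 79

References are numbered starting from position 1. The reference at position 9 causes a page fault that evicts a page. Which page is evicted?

79

pos 1: 16: miss, frames (16)
pos 2: 12: miss, frames (16 12)
pos 3: 16: hit
pos 4: 70: miss, evict 16, frames (12 70)
pos 5: 79: miss, evict 12, frames (70 79)
pos 6: 12: miss, evict 70, frames (79 12)
pos 7: 79: hit
pos 8: 12: hit
pos 9: 16: miss, evict 79, frames (12 16)
At position 9, page 79 is evicted.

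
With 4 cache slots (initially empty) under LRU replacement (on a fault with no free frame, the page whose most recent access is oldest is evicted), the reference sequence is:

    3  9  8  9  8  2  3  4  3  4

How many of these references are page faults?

5

3: fault, frames {3}
9: fault, frames {3,9}
8: fault, frames {3,9,8}
9: hit
8: hit
2: fault, frames {3,9,8,2}
3: hit
4: fault, evict 9, frames {8,2,3,4}
3: hit
4: hit
Page faults: 5.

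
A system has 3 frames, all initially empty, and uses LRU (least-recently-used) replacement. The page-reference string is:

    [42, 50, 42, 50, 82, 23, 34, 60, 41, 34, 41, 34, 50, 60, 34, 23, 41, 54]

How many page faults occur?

12

42 -> fault, frames (42)
50 -> fault, frames (42 50)
42 -> hit
50 -> hit
82 -> fault, frames (42 50 82)
23 -> fault, evict 42, frames (50 82 23)
34 -> fault, evict 50, frames (82 23 34)
60 -> fault, evict 82, frames (23 34 60)
41 -> fault, evict 23, frames (34 60 41)
34 -> hit
41 -> hit
34 -> hit
50 -> fault, evict 60, frames (41 34 50)
60 -> fault, evict 41, frames (34 50 60)
34 -> hit
23 -> fault, evict 50, frames (60 34 23)
41 -> fault, evict 60, frames (34 23 41)
54 -> fault, evict 34, frames (23 41 54)
Page faults: 12.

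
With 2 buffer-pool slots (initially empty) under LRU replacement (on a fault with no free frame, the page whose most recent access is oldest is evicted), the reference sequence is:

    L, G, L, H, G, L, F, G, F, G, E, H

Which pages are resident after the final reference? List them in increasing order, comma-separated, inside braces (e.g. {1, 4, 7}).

{E, H}

L → fault, frames (L)
G → fault, frames (L G)
L → hit
H → fault, evict G, frames (L H)
G → fault, evict L, frames (H G)
L → fault, evict H, frames (G L)
F → fault, evict G, frames (L F)
G → fault, evict L, frames (F G)
F → hit
G → hit
E → fault, evict F, frames (G E)
H → fault, evict G, frames (E H)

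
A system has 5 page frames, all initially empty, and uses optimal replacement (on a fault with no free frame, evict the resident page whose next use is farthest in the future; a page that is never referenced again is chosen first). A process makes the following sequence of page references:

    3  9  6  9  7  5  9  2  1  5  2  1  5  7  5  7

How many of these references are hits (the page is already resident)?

3 → fault, frames [3]
9 → fault, frames [3, 9]
6 → fault, frames [3, 9, 6]
9 → hit
7 → fault, frames [3, 9, 6, 7]
5 → fault, frames [3, 9, 6, 7, 5]
9 → hit
2 → fault, evict 6, frames [3, 9, 7, 5, 2]
1 → fault, evict 9, frames [3, 7, 5, 2, 1]
5 → hit
2 → hit
1 → hit
5 → hit
7 → hit
5 → hit
7 → hit
Hits: 9.

9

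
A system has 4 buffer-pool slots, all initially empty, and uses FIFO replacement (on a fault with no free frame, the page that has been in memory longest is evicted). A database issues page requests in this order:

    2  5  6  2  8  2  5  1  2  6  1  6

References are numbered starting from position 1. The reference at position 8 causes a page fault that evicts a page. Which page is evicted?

2

pos 1: 2 -> miss, frames [2]
pos 2: 5 -> miss, frames [2, 5]
pos 3: 6 -> miss, frames [2, 5, 6]
pos 4: 2 -> hit
pos 5: 8 -> miss, frames [2, 5, 6, 8]
pos 6: 2 -> hit
pos 7: 5 -> hit
pos 8: 1 -> miss, evict 2, frames [5, 6, 8, 1]
At position 8, page 2 is evicted.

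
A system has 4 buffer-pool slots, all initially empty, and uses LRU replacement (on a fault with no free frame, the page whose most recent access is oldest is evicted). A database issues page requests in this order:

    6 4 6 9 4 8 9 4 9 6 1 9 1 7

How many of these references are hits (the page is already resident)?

6: fault, frames [6]
4: fault, frames [6, 4]
6: hit
9: fault, frames [4, 6, 9]
4: hit
8: fault, frames [6, 9, 4, 8]
9: hit
4: hit
9: hit
6: hit
1: fault, evict 8, frames [4, 9, 6, 1]
9: hit
1: hit
7: fault, evict 4, frames [6, 9, 1, 7]
Hits: 8.

8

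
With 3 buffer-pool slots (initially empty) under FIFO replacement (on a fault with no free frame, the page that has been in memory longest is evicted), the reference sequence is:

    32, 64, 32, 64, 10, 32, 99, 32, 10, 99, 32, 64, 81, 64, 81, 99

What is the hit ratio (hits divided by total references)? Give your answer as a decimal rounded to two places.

0.50

32: fault, frames (32)
64: fault, frames (32 64)
32: hit
64: hit
10: fault, frames (32 64 10)
32: hit
99: fault, evict 32, frames (64 10 99)
32: fault, evict 64, frames (10 99 32)
10: hit
99: hit
32: hit
64: fault, evict 10, frames (99 32 64)
81: fault, evict 99, frames (32 64 81)
64: hit
81: hit
99: fault, evict 32, frames (64 81 99)
Hits: 8 of 16 references → 8/16 = 0.5000.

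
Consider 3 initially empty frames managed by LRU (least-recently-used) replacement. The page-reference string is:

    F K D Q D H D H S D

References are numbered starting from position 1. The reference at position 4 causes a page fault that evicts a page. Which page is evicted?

F

pos 1: F → miss, frames (F)
pos 2: K → miss, frames (F K)
pos 3: D → miss, frames (F K D)
pos 4: Q → miss, evict F, frames (K D Q)
At position 4, page F is evicted.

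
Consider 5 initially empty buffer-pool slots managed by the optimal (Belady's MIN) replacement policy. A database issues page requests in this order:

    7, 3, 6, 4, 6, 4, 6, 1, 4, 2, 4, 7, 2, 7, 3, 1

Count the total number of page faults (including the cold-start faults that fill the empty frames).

6

7: fault, frames {7}
3: fault, frames {7,3}
6: fault, frames {7,3,6}
4: fault, frames {7,3,6,4}
6: hit
4: hit
6: hit
1: fault, frames {7,3,6,4,1}
4: hit
2: fault, evict 6, frames {7,3,4,1,2}
4: hit
7: hit
2: hit
7: hit
3: hit
1: hit
Page faults: 6.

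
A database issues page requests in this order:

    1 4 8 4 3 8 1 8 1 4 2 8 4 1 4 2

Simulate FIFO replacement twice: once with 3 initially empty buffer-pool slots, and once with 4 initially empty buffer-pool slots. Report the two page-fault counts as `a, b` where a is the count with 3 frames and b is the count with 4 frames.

3 frames: F F F . F . F . . F F F . F F F → 11 faults.
4 frames: F F F . F . . . . . F . . F F . → 7 faults.
7 < 11: adding a frame reduced faults, as is typical.

11, 7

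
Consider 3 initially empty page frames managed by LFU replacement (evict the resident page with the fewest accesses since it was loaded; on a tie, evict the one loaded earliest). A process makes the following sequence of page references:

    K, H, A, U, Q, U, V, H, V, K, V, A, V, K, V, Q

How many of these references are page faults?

11

K → fault, frames {K}
H → fault, frames {K,H}
A → fault, frames {K,H,A}
U → fault, evict K, frames {H,A,U}
Q → fault, evict H, frames {A,U,Q}
U → hit
V → fault, evict A, frames {U,Q,V}
H → fault, evict Q, frames {U,V,H}
V → hit
K → fault, evict H, frames {U,V,K}
V → hit
A → fault, evict K, frames {U,V,A}
V → hit
K → fault, evict A, frames {U,V,K}
V → hit
Q → fault, evict K, frames {U,V,Q}
Page faults: 11.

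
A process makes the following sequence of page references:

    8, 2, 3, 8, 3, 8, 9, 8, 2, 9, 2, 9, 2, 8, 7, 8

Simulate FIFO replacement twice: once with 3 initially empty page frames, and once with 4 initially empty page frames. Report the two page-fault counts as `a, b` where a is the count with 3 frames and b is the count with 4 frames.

3 frames: F F F . . . F F F . . . . . F . → 7 faults.
4 frames: F F F . . . F . . . . . . . F F → 6 faults.
6 < 7: adding a frame reduced faults, as is typical.

7, 6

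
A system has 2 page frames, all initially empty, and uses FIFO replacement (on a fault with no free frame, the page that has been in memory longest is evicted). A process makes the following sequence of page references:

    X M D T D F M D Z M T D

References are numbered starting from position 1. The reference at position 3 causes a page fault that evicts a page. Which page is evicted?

X

pos 1: X -> fault, frames (X)
pos 2: M -> fault, frames (X M)
pos 3: D -> fault, evict X, frames (M D)
At position 3, page X is evicted.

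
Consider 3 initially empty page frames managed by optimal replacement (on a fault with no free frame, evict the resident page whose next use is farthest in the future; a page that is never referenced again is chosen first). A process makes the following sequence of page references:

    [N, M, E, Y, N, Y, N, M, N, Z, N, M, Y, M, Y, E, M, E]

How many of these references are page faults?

N → fault, frames (N)
M → fault, frames (N M)
E → fault, frames (N M E)
Y → fault, evict E, frames (N M Y)
N → hit
Y → hit
N → hit
M → hit
N → hit
Z → fault, evict Y, frames (N M Z)
N → hit
M → hit
Y → fault, evict Z, frames (N M Y)
M → hit
Y → hit
E → fault, evict Y, frames (N M E)
M → hit
E → hit
Page faults: 7.

7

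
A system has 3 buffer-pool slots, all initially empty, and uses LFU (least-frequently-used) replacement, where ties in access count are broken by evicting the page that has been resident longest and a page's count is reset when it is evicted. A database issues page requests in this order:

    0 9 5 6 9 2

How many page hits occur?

0 → fault, frames (0)
9 → fault, frames (0 9)
5 → fault, frames (0 9 5)
6 → fault, evict 0, frames (9 5 6)
9 → hit
2 → fault, evict 5, frames (9 6 2)
Hits: 1.

1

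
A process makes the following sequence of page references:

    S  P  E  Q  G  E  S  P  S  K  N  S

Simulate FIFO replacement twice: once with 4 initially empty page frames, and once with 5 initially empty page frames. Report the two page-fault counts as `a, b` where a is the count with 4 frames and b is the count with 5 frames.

9, 8

4 frames: F F F F F . F F . F F . → 9 faults.
5 frames: F F F F F . . . . F F F → 8 faults.
8 < 9: adding a frame reduced faults, as is typical.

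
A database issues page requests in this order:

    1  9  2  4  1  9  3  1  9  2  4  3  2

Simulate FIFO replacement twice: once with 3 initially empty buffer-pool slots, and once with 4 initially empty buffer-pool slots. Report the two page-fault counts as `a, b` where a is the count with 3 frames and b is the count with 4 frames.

3 frames: F F F F F F F . . F F . . → 9 faults.
4 frames: F F F F . . F F F F F F . → 10 faults.
10 > 9: adding a frame increased faults — Belady's anomaly.

9, 10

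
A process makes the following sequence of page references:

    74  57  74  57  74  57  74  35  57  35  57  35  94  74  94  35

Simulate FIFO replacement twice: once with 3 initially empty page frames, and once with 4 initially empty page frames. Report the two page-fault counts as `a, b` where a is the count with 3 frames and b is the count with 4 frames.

5, 4

3 frames: F F . . . . . F . . . . F F . . → 5 faults.
4 frames: F F . . . . . F . . . . F . . . → 4 faults.
4 < 5: adding a frame reduced faults, as is typical.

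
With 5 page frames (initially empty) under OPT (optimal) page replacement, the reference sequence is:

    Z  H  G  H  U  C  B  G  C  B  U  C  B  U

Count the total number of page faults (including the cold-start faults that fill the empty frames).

Z -> fault, frames [Z]
H -> fault, frames [Z, H]
G -> fault, frames [Z, H, G]
H -> hit
U -> fault, frames [Z, H, G, U]
C -> fault, frames [Z, H, G, U, C]
B -> fault, evict H, frames [Z, G, U, C, B]
G -> hit
C -> hit
B -> hit
U -> hit
C -> hit
B -> hit
U -> hit
Page faults: 6.

6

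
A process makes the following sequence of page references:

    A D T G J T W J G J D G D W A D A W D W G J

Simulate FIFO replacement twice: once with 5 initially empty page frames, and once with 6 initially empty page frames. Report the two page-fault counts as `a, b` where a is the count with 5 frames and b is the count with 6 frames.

5 frames: F F F F F . F . . . . . . . F F . . . . . . → 8 faults.
6 frames: F F F F F . F . . . . . . . . . . . . . . . → 6 faults.
6 < 8: adding a frame reduced faults, as is typical.

8, 6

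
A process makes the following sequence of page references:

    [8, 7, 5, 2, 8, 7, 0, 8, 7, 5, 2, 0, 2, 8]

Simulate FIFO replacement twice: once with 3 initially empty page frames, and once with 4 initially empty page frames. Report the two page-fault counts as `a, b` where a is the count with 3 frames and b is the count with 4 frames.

10, 11

3 frames: F F F F F F F . . F F . . F → 10 faults.
4 frames: F F F F . . F F F F F F . F → 11 faults.
11 > 10: adding a frame increased faults — Belady's anomaly.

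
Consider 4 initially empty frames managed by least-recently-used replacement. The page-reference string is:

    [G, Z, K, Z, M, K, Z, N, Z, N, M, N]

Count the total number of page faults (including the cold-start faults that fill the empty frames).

5

G → miss, frames (G)
Z → miss, frames (G Z)
K → miss, frames (G Z K)
Z → hit
M → miss, frames (G K Z M)
K → hit
Z → hit
N → miss, evict G, frames (M K Z N)
Z → hit
N → hit
M → hit
N → hit
Page faults: 5.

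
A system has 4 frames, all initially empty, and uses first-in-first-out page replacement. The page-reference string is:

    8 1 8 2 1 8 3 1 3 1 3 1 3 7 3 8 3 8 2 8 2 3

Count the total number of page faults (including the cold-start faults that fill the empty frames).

6

8 -> fault, frames {8}
1 -> fault, frames {8,1}
8 -> hit
2 -> fault, frames {8,1,2}
1 -> hit
8 -> hit
3 -> fault, frames {8,1,2,3}
1 -> hit
3 -> hit
1 -> hit
3 -> hit
1 -> hit
3 -> hit
7 -> fault, evict 8, frames {1,2,3,7}
3 -> hit
8 -> fault, evict 1, frames {2,3,7,8}
3 -> hit
8 -> hit
2 -> hit
8 -> hit
2 -> hit
3 -> hit
Page faults: 6.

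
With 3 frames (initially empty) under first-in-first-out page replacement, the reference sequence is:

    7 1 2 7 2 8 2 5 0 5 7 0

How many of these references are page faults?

7 → miss, frames (7)
1 → miss, frames (7 1)
2 → miss, frames (7 1 2)
7 → hit
2 → hit
8 → miss, evict 7, frames (1 2 8)
2 → hit
5 → miss, evict 1, frames (2 8 5)
0 → miss, evict 2, frames (8 5 0)
5 → hit
7 → miss, evict 8, frames (5 0 7)
0 → hit
Page faults: 7.

7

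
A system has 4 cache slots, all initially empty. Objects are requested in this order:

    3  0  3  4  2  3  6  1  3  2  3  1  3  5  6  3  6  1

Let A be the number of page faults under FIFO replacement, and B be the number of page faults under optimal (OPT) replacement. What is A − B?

1

Under FIFO: F F . F F . F F F . . . . F . . . . → 8 faults.
Under OPT: F F . F F . F F . . . . . F . . . . → 7 faults.
A − B = 8 − 7 = 1.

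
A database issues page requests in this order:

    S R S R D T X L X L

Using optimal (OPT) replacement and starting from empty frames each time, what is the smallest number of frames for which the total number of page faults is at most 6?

2

f=1: 10 faults
f=2: 6 faults
f=3: 6 faults
f=4: 6 faults
f=5: 6 faults
f=6: 6 faults
Smallest f with faults ≤ 6 is 2.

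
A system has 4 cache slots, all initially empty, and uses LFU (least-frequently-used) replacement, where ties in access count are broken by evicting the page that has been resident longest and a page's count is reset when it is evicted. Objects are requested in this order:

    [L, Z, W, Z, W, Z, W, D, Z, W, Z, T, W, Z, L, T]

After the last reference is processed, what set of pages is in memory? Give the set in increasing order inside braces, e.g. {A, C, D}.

{L, T, W, Z}

L -> fault, frames (L)
Z -> fault, frames (L Z)
W -> fault, frames (L Z W)
Z -> hit
W -> hit
Z -> hit
W -> hit
D -> fault, frames (L Z W D)
Z -> hit
W -> hit
Z -> hit
T -> fault, evict L, frames (Z W D T)
W -> hit
Z -> hit
L -> fault, evict D, frames (Z W T L)
T -> hit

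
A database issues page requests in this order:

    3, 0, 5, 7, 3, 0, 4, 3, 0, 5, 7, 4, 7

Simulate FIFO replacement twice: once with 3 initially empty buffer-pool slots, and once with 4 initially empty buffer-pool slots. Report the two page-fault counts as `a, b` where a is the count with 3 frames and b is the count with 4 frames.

3 frames: F F F F F F F . . F F . . → 9 faults.
4 frames: F F F F . . F F F F F F . → 10 faults.
10 > 9: adding a frame increased faults — Belady's anomaly.

9, 10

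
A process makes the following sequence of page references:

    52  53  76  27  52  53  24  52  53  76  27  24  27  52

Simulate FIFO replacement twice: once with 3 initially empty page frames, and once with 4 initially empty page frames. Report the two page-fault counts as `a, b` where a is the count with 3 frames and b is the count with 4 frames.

3 frames: F F F F F F F . . F F . . F → 10 faults.
4 frames: F F F F . . F F F F F F . F → 11 faults.
11 > 10: adding a frame increased faults — Belady's anomaly.

10, 11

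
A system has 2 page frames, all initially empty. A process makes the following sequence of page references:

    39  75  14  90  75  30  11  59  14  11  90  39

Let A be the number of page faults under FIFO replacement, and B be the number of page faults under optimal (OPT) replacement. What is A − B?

Under FIFO: F F F F F F F F F F F F → 12 faults.
Under OPT: F F F F . F F F F . F F → 10 faults.
A − B = 12 − 10 = 2.

2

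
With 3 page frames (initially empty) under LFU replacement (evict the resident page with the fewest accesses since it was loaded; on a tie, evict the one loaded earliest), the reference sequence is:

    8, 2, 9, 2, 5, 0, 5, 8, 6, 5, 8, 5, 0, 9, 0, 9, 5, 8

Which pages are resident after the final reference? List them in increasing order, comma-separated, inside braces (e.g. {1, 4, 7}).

{2, 5, 8}

8 → miss, frames {8}
2 → miss, frames {8,2}
9 → miss, frames {8,2,9}
2 → hit
5 → miss, evict 8, frames {2,9,5}
0 → miss, evict 9, frames {2,5,0}
5 → hit
8 → miss, evict 0, frames {2,5,8}
6 → miss, evict 8, frames {2,5,6}
5 → hit
8 → miss, evict 6, frames {2,5,8}
5 → hit
0 → miss, evict 8, frames {2,5,0}
9 → miss, evict 0, frames {2,5,9}
0 → miss, evict 9, frames {2,5,0}
9 → miss, evict 0, frames {2,5,9}
5 → hit
8 → miss, evict 9, frames {2,5,8}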